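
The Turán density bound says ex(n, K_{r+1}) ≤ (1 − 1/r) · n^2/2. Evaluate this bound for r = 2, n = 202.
Turán density bound = (1/2) · 202^2/2 = 10201

Turán's theorem: ex(n, K_{r+1}) is achieved by the complete r-partite Turán graph T(n, r) with parts as balanced as possible, and is at most (1 − 1/r) · n^2/2. For r = 2, n = 202: the density bound is (1/2) · 40804/2 = 10201. Since 2 ∣ 202, the Turán graph T(202, 2) has parts of equal size 101, and its edge count e(T(202, 2)) = 10201 attains the density bound exactly.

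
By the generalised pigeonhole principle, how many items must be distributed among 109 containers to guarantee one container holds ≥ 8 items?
n = (8 − 1)·109 + 1 = 764

By the generalised pigeonhole principle, to guarantee some box contains ≥ r objects we need more than (r − 1) · k objects total. Threshold: n = (r − 1) · k + 1. With r = 8 and k = 109: n = 7 · 109 + 1 = 763 + 1 = 764. For n = 763 = 7 · 109, we can put exactly 7 objects in every box, avoiding 8 in any single one — so 764 is tight.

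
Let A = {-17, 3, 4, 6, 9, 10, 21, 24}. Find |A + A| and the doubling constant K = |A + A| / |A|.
K = |A + A| / |A| = 31/8

Enumerate A + A = {a + b : a, b ∈ A}. With |A| = 8, there are |A|^2 = 64 ordered sum pairs; collecting distinct values, A + A = {-34, -14, -13, -11, -8, -7, 4, 6, 7, 8, 9, 10, 12, 13, 14, 15, 16, 18, 19, 20, 24, 25, 27, 28, 30, 31, 33, 34, 42, 45, 48}, so |A + A| = 31. Thus K = 31/8. For comparison, the minimum possible |A + A| over all 8-element sets is 2·8 − 1 = 15 (so min K = 15/8), attained only by arithmetic progressions.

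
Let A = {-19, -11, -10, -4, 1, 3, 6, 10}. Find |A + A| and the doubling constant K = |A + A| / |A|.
K = |A + A| / |A| = 31/8

Enumerate A + A = {a + b : a, b ∈ A}. With |A| = 8, there are |A|^2 = 64 ordered sum pairs; collecting distinct values, A + A = {-38, -30, -29, -23, -22, -21, -20, -18, -16, -15, -14, -13, -10, -9, -8, -7, -5, -4, -3, -1, 0, 2, 4, 6, 7, 9, 11, 12, 13, 16, 20}, so |A + A| = 31. Thus K = 31/8. For comparison, the minimum possible |A + A| over all 8-element sets is 2·8 − 1 = 15 (so min K = 15/8), attained only by arithmetic progressions.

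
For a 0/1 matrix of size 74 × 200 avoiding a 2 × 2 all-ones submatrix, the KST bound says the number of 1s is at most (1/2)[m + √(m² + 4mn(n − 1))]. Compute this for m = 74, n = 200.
z(74, 200; 2, 2) ≤ (1/2)[74 + √(74² + 4·74·200·199)] = (1/2)[74 + √11786276] = 1753.5573

Kővári–Sós–Turán: let r_1, ..., r_74 be the row sums and z = Σ r_i the total number of 1s. Each pair of columns can share at most one row with both entries 1 (else a 2×2 all-ones block appears), so Σ_i C(r_i, 2) ≤ C(200, 2) = 19900. By convexity Σ_i C(r_i, 2) ≥ 74·C(z/74, 2) = z(z − 74)/(2·74), giving z² − 74z − 74·200·199 ≤ 0 and hence z ≤ (1/2)[74 + √(5476 + 4·2945200)] = (1/2)[74 + √11786276] ≈ (1/2)(74 + 3433.1146) = 1753.5573.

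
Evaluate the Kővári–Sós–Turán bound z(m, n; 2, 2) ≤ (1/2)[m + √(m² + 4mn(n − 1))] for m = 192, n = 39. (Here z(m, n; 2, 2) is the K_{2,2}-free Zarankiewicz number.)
z(192, 39; 2, 2) ≤ (1/2)[192 + √(192² + 4·192·39·38)] = (1/2)[192 + √1175040] = 637.9963

Kővári–Sós–Turán: let r_1, ..., r_192 be the row sums and z = Σ r_i the total number of 1s. Each pair of columns can share at most one row with both entries 1 (else a 2×2 all-ones block appears), so Σ_i C(r_i, 2) ≤ C(39, 2) = 741. By convexity Σ_i C(r_i, 2) ≥ 192·C(z/192, 2) = z(z − 192)/(2·192), giving z² − 192z − 192·39·38 ≤ 0 and hence z ≤ (1/2)[192 + √(36864 + 4·284544)] = (1/2)[192 + √1175040] ≈ (1/2)(192 + 1083.9926) = 637.9963.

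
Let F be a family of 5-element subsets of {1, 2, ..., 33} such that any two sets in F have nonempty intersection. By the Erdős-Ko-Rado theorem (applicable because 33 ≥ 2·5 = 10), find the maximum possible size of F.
max |F| = C(32, 4) = 35960

The Erdős-Ko-Rado theorem states: for n ≥ 2k, an intersecting family of k-subsets of an n-element set has size at most C(n − 1, k − 1), with equality for 'star' families {A ⊆ [n] : |A| = k, i ∈ A} (fix an element i). For n = 33, k = 5: C(32, 4) = 35960.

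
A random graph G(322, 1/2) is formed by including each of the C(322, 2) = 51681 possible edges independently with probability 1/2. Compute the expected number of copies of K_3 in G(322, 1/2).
E[# K_3] = C(322, 3) · (1/2)^C(3, 2) = 5512640 / 2^3 = 689080

For each 3-subset S of vertices (there are C(322, 3) = 5512640 such S), let X_S = 1 if S induces a K_3 (all C(3, 2) = 3 edges present). Then P(X_S = 1) = (1/2)^3 = 1/8. By linearity of expectation, E[# K_3] = C(322, 3) · (1/2)^3 = 5512640 / 8 = 689080.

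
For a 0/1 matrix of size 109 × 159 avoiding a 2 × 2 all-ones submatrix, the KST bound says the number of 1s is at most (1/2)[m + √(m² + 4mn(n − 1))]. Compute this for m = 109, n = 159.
z(109, 159; 2, 2) ≤ (1/2)[109 + √(109² + 4·109·159·158)] = (1/2)[109 + √10965073] = 1710.1776

Kővári–Sós–Turán: let r_1, ..., r_109 be the row sums and z = Σ r_i the total number of 1s. Each pair of columns can share at most one row with both entries 1 (else a 2×2 all-ones block appears), so Σ_i C(r_i, 2) ≤ C(159, 2) = 12561. By convexity Σ_i C(r_i, 2) ≥ 109·C(z/109, 2) = z(z − 109)/(2·109), giving z² − 109z − 109·159·158 ≤ 0 and hence z ≤ (1/2)[109 + √(11881 + 4·2738298)] = (1/2)[109 + √10965073] ≈ (1/2)(109 + 3311.3552) = 1710.1776.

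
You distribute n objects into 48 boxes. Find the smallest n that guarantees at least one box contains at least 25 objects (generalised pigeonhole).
n = (25 − 1)·48 + 1 = 1153

By the generalised pigeonhole principle, to guarantee some box contains ≥ r objects we need more than (r − 1) · k objects total. Threshold: n = (r − 1) · k + 1. With r = 25 and k = 48: n = 24 · 48 + 1 = 1152 + 1 = 1153. For n = 1152 = 24 · 48, we can put exactly 24 objects in every box, avoiding 25 in any single one — so 1153 is tight.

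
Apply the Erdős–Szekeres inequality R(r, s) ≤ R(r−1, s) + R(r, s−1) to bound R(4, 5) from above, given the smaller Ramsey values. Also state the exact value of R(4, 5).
R(4, 5) ≤ R(3, 5) + R(4, 4) = 14 + 18 = 32; exact value R(4, 5) = 25.

The Erdős–Szekeres recurrence R(r, s) ≤ R(r−1, s) + R(r, s−1) applied to (r, s) = (4, 5) gives
  R(4, 5) ≤ R(3, 5) + R(4, 4) = 14 + 18 = 32.
(Recall R(2, k) = k and R is symmetric.) The recurrence is not tight here (it gives 32, but the exact value is R(4, 5) = 25); the tight upper bound requires a sharper argument than the simple recurrence, combined with a lower-bound construction on K_{24}.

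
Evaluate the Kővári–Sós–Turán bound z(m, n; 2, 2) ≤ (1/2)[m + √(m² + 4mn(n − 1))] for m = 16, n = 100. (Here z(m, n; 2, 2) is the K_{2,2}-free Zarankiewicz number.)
z(16, 100; 2, 2) ≤ (1/2)[16 + √(16² + 4·16·100·99)] = (1/2)[16 + √633856] = 406.0754

Kővári–Sós–Turán: let r_1, ..., r_16 be the row sums and z = Σ r_i the total number of 1s. Each pair of columns can share at most one row with both entries 1 (else a 2×2 all-ones block appears), so Σ_i C(r_i, 2) ≤ C(100, 2) = 4950. By convexity Σ_i C(r_i, 2) ≥ 16·C(z/16, 2) = z(z − 16)/(2·16), giving z² − 16z − 16·100·99 ≤ 0 and hence z ≤ (1/2)[16 + √(256 + 4·158400)] = (1/2)[16 + √633856] ≈ (1/2)(16 + 796.1507) = 406.0754.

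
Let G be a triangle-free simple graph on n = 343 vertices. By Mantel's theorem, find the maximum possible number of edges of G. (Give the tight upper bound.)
ex(343, K_3) = ⌊343^2/4⌋ = 29412

Mantel (1907): a triangle-free graph on n vertices has at most ⌊n^2/4⌋ edges, with equality for the complete bipartite graph K_{⌊n/2⌋, ⌈n/2⌉}. For n = 343: ⌊343^2/4⌋ = ⌊117649/4⌋ = 29412. The extremal graph is K_{171, 172}, which has 171·172 = 29412 edges.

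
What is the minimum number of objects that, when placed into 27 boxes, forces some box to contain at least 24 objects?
n = (24 − 1)·27 + 1 = 622

By the generalised pigeonhole principle, to guarantee some box contains ≥ r objects we need more than (r − 1) · k objects total. Threshold: n = (r − 1) · k + 1. With r = 24 and k = 27: n = 23 · 27 + 1 = 621 + 1 = 622. For n = 621 = 23 · 27, we can put exactly 23 objects in every box, avoiding 24 in any single one — so 622 is tight.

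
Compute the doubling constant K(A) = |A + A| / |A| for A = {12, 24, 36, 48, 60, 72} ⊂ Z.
K = |A + A| / |A| = 11/6

Enumerate A + A = {a + b : a, b ∈ A}. With |A| = 6, there are |A|^2 = 36 ordered sum pairs; collecting distinct values, A + A = {24, 36, 48, 60, 72, 84, 96, 108, 120, 132, 144}, so |A + A| = 11. Thus K = 11/6. Here |A + A| = 2|A| − 1 = 11, the minimum possible — so K = 11/6 is minimal, which holds iff A is an arithmetic progression.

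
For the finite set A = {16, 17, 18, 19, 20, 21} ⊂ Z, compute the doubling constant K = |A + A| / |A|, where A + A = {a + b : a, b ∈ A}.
K = |A + A| / |A| = 11/6

Enumerate A + A = {a + b : a, b ∈ A}. With |A| = 6, there are |A|^2 = 36 ordered sum pairs; collecting distinct values, A + A = {32, 33, 34, 35, 36, 37, 38, 39, 40, 41, 42}, so |A + A| = 11. Thus K = 11/6. Here |A + A| = 2|A| − 1 = 11, the minimum possible — so K = 11/6 is minimal, which holds iff A is an arithmetic progression.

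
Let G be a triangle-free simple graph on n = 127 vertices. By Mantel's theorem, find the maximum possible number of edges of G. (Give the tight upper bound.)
ex(127, K_3) = ⌊127^2/4⌋ = 4032

Mantel (1907): a triangle-free graph on n vertices has at most ⌊n^2/4⌋ edges, with equality for the complete bipartite graph K_{⌊n/2⌋, ⌈n/2⌉}. For n = 127: ⌊127^2/4⌋ = ⌊16129/4⌋ = 4032. The extremal graph is K_{63, 64}, which has 63·64 = 4032 edges.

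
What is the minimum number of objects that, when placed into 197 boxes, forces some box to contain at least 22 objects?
n = (22 − 1)·197 + 1 = 4138

By the generalised pigeonhole principle, to guarantee some box contains ≥ r objects we need more than (r − 1) · k objects total. Threshold: n = (r − 1) · k + 1. With r = 22 and k = 197: n = 21 · 197 + 1 = 4137 + 1 = 4138. For n = 4137 = 21 · 197, we can put exactly 21 objects in every box, avoiding 22 in any single one — so 4138 is tight.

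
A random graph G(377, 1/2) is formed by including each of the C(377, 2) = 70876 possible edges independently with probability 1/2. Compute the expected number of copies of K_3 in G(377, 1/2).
E[# K_3] = C(377, 3) · (1/2)^C(3, 2) = 8859500 / 2^3 = 2214875/2 = 1107437.5

For each 3-subset S of vertices (there are C(377, 3) = 8859500 such S), let X_S = 1 if S induces a K_3 (all C(3, 2) = 3 edges present). Then P(X_S = 1) = (1/2)^3 = 1/8. By linearity of expectation, E[# K_3] = C(377, 3) · (1/2)^3 = 8859500 / 8 = 2214875/2 = 1107437.5.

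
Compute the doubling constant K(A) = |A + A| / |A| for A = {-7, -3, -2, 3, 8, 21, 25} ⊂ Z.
K = |A + A| / |A| = 24/7

Enumerate A + A = {a + b : a, b ∈ A}. With |A| = 7, there are |A|^2 = 49 ordered sum pairs; collecting distinct values, A + A = {-14, -10, -9, -6, -5, -4, 0, 1, 5, 6, 11, 14, 16, 18, 19, 22, 23, 24, 28, 29, 33, 42, 46, 50}, so |A + A| = 24. Thus K = 24/7. For comparison, the minimum possible |A + A| over all 7-element sets is 2·7 − 1 = 13 (so min K = 13/7), attained only by arithmetic progressions.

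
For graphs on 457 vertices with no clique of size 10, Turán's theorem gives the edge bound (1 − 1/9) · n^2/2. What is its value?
Turán density bound = (8/9) · 457^2/2 = 835396/9 ≈ 92821.7778

Turán's theorem: ex(n, K_{r+1}) is achieved by the complete r-partite Turán graph T(n, r) with parts as balanced as possible, and is at most (1 − 1/r) · n^2/2. For r = 9, n = 457: the density bound is (8/9) · 208849/2 = 835396/9 ≈ 92821.7778. The integer-valued extremum is e(T(457, 9)) = 92821, which is strictly less than the density bound 835396/9 since 9 ∤ 457 (the parts of T(457, 9) cannot all be equal).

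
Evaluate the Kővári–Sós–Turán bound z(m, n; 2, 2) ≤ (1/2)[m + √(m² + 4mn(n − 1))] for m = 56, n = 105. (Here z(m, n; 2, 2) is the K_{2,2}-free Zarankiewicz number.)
z(56, 105; 2, 2) ≤ (1/2)[56 + √(56² + 4·56·105·104)] = (1/2)[56 + √2449216] = 810.4986

Kővári–Sós–Turán: let r_1, ..., r_56 be the row sums and z = Σ r_i the total number of 1s. Each pair of columns can share at most one row with both entries 1 (else a 2×2 all-ones block appears), so Σ_i C(r_i, 2) ≤ C(105, 2) = 5460. By convexity Σ_i C(r_i, 2) ≥ 56·C(z/56, 2) = z(z − 56)/(2·56), giving z² − 56z − 56·105·104 ≤ 0 and hence z ≤ (1/2)[56 + √(3136 + 4·611520)] = (1/2)[56 + √2449216] ≈ (1/2)(56 + 1564.9971) = 810.4986.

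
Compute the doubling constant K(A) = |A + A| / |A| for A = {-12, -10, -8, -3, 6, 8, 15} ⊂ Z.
K = |A + A| / |A| = 21/7 = 3

Enumerate A + A = {a + b : a, b ∈ A}. With |A| = 7, there are |A|^2 = 49 ordered sum pairs; collecting distinct values, A + A = {-24, -22, -20, -18, -16, -15, -13, -11, -6, -4, -2, 0, 3, 5, 7, 12, 14, 16, 21, 23, 30}, so |A + A| = 21. Thus K = 21/7 = 3. For comparison, the minimum possible |A + A| over all 7-element sets is 2·7 − 1 = 13 (so min K = 13/7), attained only by arithmetic progressions.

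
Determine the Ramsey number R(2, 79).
R(2, 79) = 79

R(2, k) = k for all k ≥ 2: in a 2-colouring of K_k, either some edge is red (a red K_2) or all edges are blue (a blue K_k). And K_{78} coloured all-blue has no blue K_79, so R(2, 79) > 78. Hence R(2, 79) = 79.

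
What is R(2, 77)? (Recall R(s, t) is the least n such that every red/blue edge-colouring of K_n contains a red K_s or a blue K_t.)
R(2, 77) = 77

R(2, k) = k for all k ≥ 2: in a 2-colouring of K_k, either some edge is red (a red K_2) or all edges are blue (a blue K_k). And K_{76} coloured all-blue has no blue K_77, so R(2, 77) > 76. Hence R(2, 77) = 77.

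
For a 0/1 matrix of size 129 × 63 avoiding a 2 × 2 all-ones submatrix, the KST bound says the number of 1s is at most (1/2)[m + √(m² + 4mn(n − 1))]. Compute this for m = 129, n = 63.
z(129, 63; 2, 2) ≤ (1/2)[129 + √(129² + 4·129·63·62)] = (1/2)[129 + √2032137] = 777.2652

Kővári–Sós–Turán: let r_1, ..., r_129 be the row sums and z = Σ r_i the total number of 1s. Each pair of columns can share at most one row with both entries 1 (else a 2×2 all-ones block appears), so Σ_i C(r_i, 2) ≤ C(63, 2) = 1953. By convexity Σ_i C(r_i, 2) ≥ 129·C(z/129, 2) = z(z − 129)/(2·129), giving z² − 129z − 129·63·62 ≤ 0 and hence z ≤ (1/2)[129 + √(16641 + 4·503874)] = (1/2)[129 + √2032137] ≈ (1/2)(129 + 1425.5304) = 777.2652.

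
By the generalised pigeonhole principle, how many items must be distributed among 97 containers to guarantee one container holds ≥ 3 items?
n = (3 − 1)·97 + 1 = 195

By the generalised pigeonhole principle, to guarantee some box contains ≥ r objects we need more than (r − 1) · k objects total. Threshold: n = (r − 1) · k + 1. With r = 3 and k = 97: n = 2 · 97 + 1 = 194 + 1 = 195. For n = 194 = 2 · 97, we can put exactly 2 objects in every box, avoiding 3 in any single one — so 195 is tight.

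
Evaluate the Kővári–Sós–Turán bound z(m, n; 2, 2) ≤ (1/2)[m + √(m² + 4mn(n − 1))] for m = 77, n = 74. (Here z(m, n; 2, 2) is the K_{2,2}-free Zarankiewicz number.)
z(77, 74; 2, 2) ≤ (1/2)[77 + √(77² + 4·77·74·73)] = (1/2)[77 + √1669745] = 684.5931

Kővári–Sós–Turán: let r_1, ..., r_77 be the row sums and z = Σ r_i the total number of 1s. Each pair of columns can share at most one row with both entries 1 (else a 2×2 all-ones block appears), so Σ_i C(r_i, 2) ≤ C(74, 2) = 2701. By convexity Σ_i C(r_i, 2) ≥ 77·C(z/77, 2) = z(z − 77)/(2·77), giving z² − 77z − 77·74·73 ≤ 0 and hence z ≤ (1/2)[77 + √(5929 + 4·415954)] = (1/2)[77 + √1669745] ≈ (1/2)(77 + 1292.1861) = 684.5931.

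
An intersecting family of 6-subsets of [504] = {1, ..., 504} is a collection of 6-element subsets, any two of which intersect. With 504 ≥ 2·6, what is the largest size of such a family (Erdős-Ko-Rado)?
max |F| = C(503, 5) = 263026031225

Erdős-Ko-Rado (1961): when n ≥ 2k, max |F| = C(n−1, k−1). The bound is attained by the star {A : i ∈ A} for any fixed i ∈ [n]. Here C(504−1, 6−1) = C(503, 5) = 263026031225.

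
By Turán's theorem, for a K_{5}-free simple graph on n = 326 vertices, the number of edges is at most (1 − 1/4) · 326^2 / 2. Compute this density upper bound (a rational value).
Turán density bound = (3/4) · 326^2/2 = 79707/2 ≈ 39853.5

Turán's theorem: ex(n, K_{r+1}) is achieved by the complete r-partite Turán graph T(n, r) with parts as balanced as possible, and is at most (1 − 1/r) · n^2/2. For r = 4, n = 326: the density bound is (3/4) · 106276/2 = 79707/2 ≈ 39853.5. The integer-valued extremum is e(T(326, 4)) = 39853, which is strictly less than the density bound 79707/2 since 4 ∤ 326 (the parts of T(326, 4) cannot all be equal).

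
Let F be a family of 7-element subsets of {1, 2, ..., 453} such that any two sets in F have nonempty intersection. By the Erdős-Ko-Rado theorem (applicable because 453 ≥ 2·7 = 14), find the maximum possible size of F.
max |F| = C(452, 6) = 11455838227680

Erdős-Ko-Rado (1961): when n ≥ 2k, max |F| = C(n−1, k−1). The bound is attained by the star {A : i ∈ A} for any fixed i ∈ [n]. Here C(453−1, 7−1) = C(452, 6) = 11455838227680.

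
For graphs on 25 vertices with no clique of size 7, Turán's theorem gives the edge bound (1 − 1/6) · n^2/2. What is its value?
Turán density bound = (5/6) · 25^2/2 = 3125/12 ≈ 260.4167

Turán's theorem: ex(n, K_{r+1}) is achieved by the complete r-partite Turán graph T(n, r) with parts as balanced as possible, and is at most (1 − 1/r) · n^2/2. For r = 6, n = 25: the density bound is (5/6) · 625/2 = 3125/12 ≈ 260.4167. The integer-valued extremum is e(T(25, 6)) = 260, which is strictly less than the density bound 3125/12 since 6 ∤ 25 (the parts of T(25, 6) cannot all be equal).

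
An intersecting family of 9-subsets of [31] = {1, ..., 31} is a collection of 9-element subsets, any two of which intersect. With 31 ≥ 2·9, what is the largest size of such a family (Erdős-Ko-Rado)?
max |F| = C(30, 8) = 5852925

Erdős-Ko-Rado (1961): when n ≥ 2k, max |F| = C(n−1, k−1). The bound is attained by the star {A : i ∈ A} for any fixed i ∈ [n]. Here C(31−1, 9−1) = C(30, 8) = 5852925.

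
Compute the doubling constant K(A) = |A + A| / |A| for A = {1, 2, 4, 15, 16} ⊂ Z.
K = |A + A| / |A| = 14/5

Enumerate A + A = {a + b : a, b ∈ A}. With |A| = 5, there are |A|^2 = 25 ordered sum pairs; collecting distinct values, A + A = {2, 3, 4, 5, 6, 8, 16, 17, 18, 19, 20, 30, 31, 32}, so |A + A| = 14. Thus K = 14/5. For comparison, the minimum possible |A + A| over all 5-element sets is 2·5 − 1 = 9 (so min K = 9/5), attained only by arithmetic progressions.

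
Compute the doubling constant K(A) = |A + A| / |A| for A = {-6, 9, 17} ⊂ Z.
K = |A + A| / |A| = 6/3 = 2

Enumerate A + A = {a + b : a, b ∈ A}. With |A| = 3, there are |A|^2 = 9 ordered sum pairs; collecting distinct values, A + A = {-12, 3, 11, 18, 26, 34}, so |A + A| = 6. Thus K = 6/3 = 2. For comparison, the minimum possible |A + A| over all 3-element sets is 2·3 − 1 = 5 (so min K = 5/3), attained only by arithmetic progressions.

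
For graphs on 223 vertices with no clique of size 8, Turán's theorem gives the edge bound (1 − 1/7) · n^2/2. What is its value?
Turán density bound = (6/7) · 223^2/2 = 149187/7 ≈ 21312.4286

Turán's theorem: ex(n, K_{r+1}) is achieved by the complete r-partite Turán graph T(n, r) with parts as balanced as possible, and is at most (1 − 1/r) · n^2/2. For r = 7, n = 223: the density bound is (6/7) · 49729/2 = 149187/7 ≈ 21312.4286. The integer-valued extremum is e(T(223, 7)) = 21312, which is strictly less than the density bound 149187/7 since 7 ∤ 223 (the parts of T(223, 7) cannot all be equal).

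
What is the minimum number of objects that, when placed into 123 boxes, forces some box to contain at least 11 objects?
n = (11 − 1)·123 + 1 = 1231

By the generalised pigeonhole principle, to guarantee some box contains ≥ r objects we need more than (r − 1) · k objects total. Threshold: n = (r − 1) · k + 1. With r = 11 and k = 123: n = 10 · 123 + 1 = 1230 + 1 = 1231. For n = 1230 = 10 · 123, we can put exactly 10 objects in every box, avoiding 11 in any single one — so 1231 is tight.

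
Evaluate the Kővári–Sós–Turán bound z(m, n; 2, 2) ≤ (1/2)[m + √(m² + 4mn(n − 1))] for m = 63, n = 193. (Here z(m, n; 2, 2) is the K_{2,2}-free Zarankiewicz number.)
z(63, 193; 2, 2) ≤ (1/2)[63 + √(63² + 4·63·193·192)] = (1/2)[63 + √9342081] = 1559.7409

Kővári–Sós–Turán: let r_1, ..., r_63 be the row sums and z = Σ r_i the total number of 1s. Each pair of columns can share at most one row with both entries 1 (else a 2×2 all-ones block appears), so Σ_i C(r_i, 2) ≤ C(193, 2) = 18528. By convexity Σ_i C(r_i, 2) ≥ 63·C(z/63, 2) = z(z − 63)/(2·63), giving z² − 63z − 63·193·192 ≤ 0 and hence z ≤ (1/2)[63 + √(3969 + 4·2334528)] = (1/2)[63 + √9342081] ≈ (1/2)(63 + 3056.4818) = 1559.7409.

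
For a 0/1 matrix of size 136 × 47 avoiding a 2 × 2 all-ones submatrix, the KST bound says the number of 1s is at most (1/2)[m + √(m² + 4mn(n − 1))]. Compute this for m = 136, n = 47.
z(136, 47; 2, 2) ≤ (1/2)[136 + √(136² + 4·136·47·46)] = (1/2)[136 + √1194624] = 614.4943

Kővári–Sós–Turán: let r_1, ..., r_136 be the row sums and z = Σ r_i the total number of 1s. Each pair of columns can share at most one row with both entries 1 (else a 2×2 all-ones block appears), so Σ_i C(r_i, 2) ≤ C(47, 2) = 1081. By convexity Σ_i C(r_i, 2) ≥ 136·C(z/136, 2) = z(z − 136)/(2·136), giving z² − 136z − 136·47·46 ≤ 0 and hence z ≤ (1/2)[136 + √(18496 + 4·294032)] = (1/2)[136 + √1194624] ≈ (1/2)(136 + 1092.9886) = 614.4943.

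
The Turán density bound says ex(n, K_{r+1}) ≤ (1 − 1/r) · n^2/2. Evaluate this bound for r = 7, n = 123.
Turán density bound = (6/7) · 123^2/2 = 45387/7 ≈ 6483.8571

Turán's theorem: ex(n, K_{r+1}) is achieved by the complete r-partite Turán graph T(n, r) with parts as balanced as possible, and is at most (1 − 1/r) · n^2/2. For r = 7, n = 123: the density bound is (6/7) · 15129/2 = 45387/7 ≈ 6483.8571. The integer-valued extremum is e(T(123, 7)) = 6483, which is strictly less than the density bound 45387/7 since 7 ∤ 123 (the parts of T(123, 7) cannot all be equal).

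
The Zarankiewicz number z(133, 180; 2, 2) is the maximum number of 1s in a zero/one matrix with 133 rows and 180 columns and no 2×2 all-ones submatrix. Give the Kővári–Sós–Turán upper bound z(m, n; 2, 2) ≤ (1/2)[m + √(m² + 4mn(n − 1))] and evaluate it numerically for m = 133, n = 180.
z(133, 180; 2, 2) ≤ (1/2)[133 + √(133² + 4·133·180·179)] = (1/2)[133 + √17158729] = 2137.6548

Kővári–Sós–Turán: let r_1, ..., r_133 be the row sums and z = Σ r_i the total number of 1s. Each pair of columns can share at most one row with both entries 1 (else a 2×2 all-ones block appears), so Σ_i C(r_i, 2) ≤ C(180, 2) = 16110. By convexity Σ_i C(r_i, 2) ≥ 133·C(z/133, 2) = z(z − 133)/(2·133), giving z² − 133z − 133·180·179 ≤ 0 and hence z ≤ (1/2)[133 + √(17689 + 4·4285260)] = (1/2)[133 + √17158729] ≈ (1/2)(133 + 4142.3096) = 2137.6548.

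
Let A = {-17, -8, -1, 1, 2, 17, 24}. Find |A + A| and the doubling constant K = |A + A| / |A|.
K = |A + A| / |A| = 25/7

Enumerate A + A = {a + b : a, b ∈ A}. With |A| = 7, there are |A|^2 = 49 ordered sum pairs; collecting distinct values, A + A = {-34, -25, -18, -16, -15, -9, -7, -6, -2, 0, 1, 2, 3, 4, 7, 9, 16, 18, 19, 23, 25, 26, 34, 41, 48}, so |A + A| = 25. Thus K = 25/7. For comparison, the minimum possible |A + A| over all 7-element sets is 2·7 − 1 = 13 (so min K = 13/7), attained only by arithmetic progressions.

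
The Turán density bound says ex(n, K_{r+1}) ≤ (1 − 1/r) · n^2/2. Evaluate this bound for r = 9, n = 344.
Turán density bound = (8/9) · 344^2/2 = 473344/9 ≈ 52593.7778

Turán's theorem: ex(n, K_{r+1}) is achieved by the complete r-partite Turán graph T(n, r) with parts as balanced as possible, and is at most (1 − 1/r) · n^2/2. For r = 9, n = 344: the density bound is (8/9) · 118336/2 = 473344/9 ≈ 52593.7778. The integer-valued extremum is e(T(344, 9)) = 52593, which is strictly less than the density bound 473344/9 since 9 ∤ 344 (the parts of T(344, 9) cannot all be equal).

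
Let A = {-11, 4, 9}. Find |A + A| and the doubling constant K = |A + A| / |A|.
K = |A + A| / |A| = 6/3 = 2

Enumerate A + A = {a + b : a, b ∈ A}. With |A| = 3, there are |A|^2 = 9 ordered sum pairs; collecting distinct values, A + A = {-22, -7, -2, 8, 13, 18}, so |A + A| = 6. Thus K = 6/3 = 2. For comparison, the minimum possible |A + A| over all 3-element sets is 2·3 − 1 = 5 (so min K = 5/3), attained only by arithmetic progressions.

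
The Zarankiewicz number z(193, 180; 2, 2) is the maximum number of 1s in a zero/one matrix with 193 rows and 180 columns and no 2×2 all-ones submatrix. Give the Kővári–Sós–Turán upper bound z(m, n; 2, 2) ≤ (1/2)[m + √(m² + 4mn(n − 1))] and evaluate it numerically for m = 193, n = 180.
z(193, 180; 2, 2) ≤ (1/2)[193 + √(193² + 4·193·180·179)] = (1/2)[193 + √24911089] = 2592.0505

Kővári–Sós–Turán: let r_1, ..., r_193 be the row sums and z = Σ r_i the total number of 1s. Each pair of columns can share at most one row with both entries 1 (else a 2×2 all-ones block appears), so Σ_i C(r_i, 2) ≤ C(180, 2) = 16110. By convexity Σ_i C(r_i, 2) ≥ 193·C(z/193, 2) = z(z − 193)/(2·193), giving z² − 193z − 193·180·179 ≤ 0 and hence z ≤ (1/2)[193 + √(37249 + 4·6218460)] = (1/2)[193 + √24911089] ≈ (1/2)(193 + 4991.101) = 2592.0505.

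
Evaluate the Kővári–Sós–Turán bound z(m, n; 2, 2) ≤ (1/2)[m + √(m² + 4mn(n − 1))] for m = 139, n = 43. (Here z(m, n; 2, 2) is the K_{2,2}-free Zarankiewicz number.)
z(139, 43; 2, 2) ≤ (1/2)[139 + √(139² + 4·139·43·42)] = (1/2)[139 + √1023457] = 575.3303

Kővári–Sós–Turán: let r_1, ..., r_139 be the row sums and z = Σ r_i the total number of 1s. Each pair of columns can share at most one row with both entries 1 (else a 2×2 all-ones block appears), so Σ_i C(r_i, 2) ≤ C(43, 2) = 903. By convexity Σ_i C(r_i, 2) ≥ 139·C(z/139, 2) = z(z − 139)/(2·139), giving z² − 139z − 139·43·42 ≤ 0 and hence z ≤ (1/2)[139 + √(19321 + 4·251034)] = (1/2)[139 + √1023457] ≈ (1/2)(139 + 1011.6605) = 575.3303.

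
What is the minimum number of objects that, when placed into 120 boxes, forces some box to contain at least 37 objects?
n = (37 − 1)·120 + 1 = 4321

By the generalised pigeonhole principle, to guarantee some box contains ≥ r objects we need more than (r − 1) · k objects total. Threshold: n = (r − 1) · k + 1. With r = 37 and k = 120: n = 36 · 120 + 1 = 4320 + 1 = 4321. For n = 4320 = 36 · 120, we can put exactly 36 objects in every box, avoiding 37 in any single one — so 4321 is tight.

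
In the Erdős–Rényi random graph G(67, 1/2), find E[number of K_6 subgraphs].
E[# K_6] = C(67, 6) · (1/2)^C(6, 2) = 99795696 / 2^15 = 6237231/2048 ≈ 3045.522949

For each 6-subset S of vertices (there are C(67, 6) = 99795696 such S), let X_S = 1 if S induces a K_6 (all C(6, 2) = 15 edges present). Then P(X_S = 1) = (1/2)^15 = 1/32768. By linearity of expectation, E[# K_6] = C(67, 6) · (1/2)^15 = 99795696 / 32768 = 6237231/2048 ≈ 3045.522949.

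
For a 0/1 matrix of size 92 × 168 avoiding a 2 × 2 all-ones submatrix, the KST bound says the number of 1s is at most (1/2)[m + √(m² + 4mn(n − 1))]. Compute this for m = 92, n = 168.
z(92, 168; 2, 2) ≤ (1/2)[92 + √(92² + 4·92·168·167)] = (1/2)[92 + √10333072] = 1653.2548

Kővári–Sós–Turán: let r_1, ..., r_92 be the row sums and z = Σ r_i the total number of 1s. Each pair of columns can share at most one row with both entries 1 (else a 2×2 all-ones block appears), so Σ_i C(r_i, 2) ≤ C(168, 2) = 14028. By convexity Σ_i C(r_i, 2) ≥ 92·C(z/92, 2) = z(z − 92)/(2·92), giving z² − 92z − 92·168·167 ≤ 0 and hence z ≤ (1/2)[92 + √(8464 + 4·2581152)] = (1/2)[92 + √10333072] ≈ (1/2)(92 + 3214.5096) = 1653.2548.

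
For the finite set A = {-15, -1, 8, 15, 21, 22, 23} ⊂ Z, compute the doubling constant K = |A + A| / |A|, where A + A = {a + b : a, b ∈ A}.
K = |A + A| / |A| = 25/7

Enumerate A + A = {a + b : a, b ∈ A}. With |A| = 7, there are |A|^2 = 49 ordered sum pairs; collecting distinct values, A + A = {-30, -16, -7, -2, 0, 6, 7, 8, 14, 16, 20, 21, 22, 23, 29, 30, 31, 36, 37, 38, 42, 43, 44, 45, 46}, so |A + A| = 25. Thus K = 25/7. For comparison, the minimum possible |A + A| over all 7-element sets is 2·7 − 1 = 13 (so min K = 13/7), attained only by arithmetic progressions.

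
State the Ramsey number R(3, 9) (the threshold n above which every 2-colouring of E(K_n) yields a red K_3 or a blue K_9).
R(3, 9) = 36

Lower bound: an explicit 2-colouring of K_{35} (typically a Paley-type or other structured construction) avoids a red K_3 and a blue K_9, showing R(3, 9) > 35.
Upper bound: the simple Erdős–Szekeres recurrence only gives R(3, 9) ≤ 37; the tight bound R(3, 9) ≤ 36 requires a sharper case analysis (or computer search) of 2-colourings of K_{36}.
Hence R(3, 9) = 36.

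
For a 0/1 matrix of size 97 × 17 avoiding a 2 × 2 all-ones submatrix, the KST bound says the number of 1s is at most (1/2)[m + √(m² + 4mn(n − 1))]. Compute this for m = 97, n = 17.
z(97, 17; 2, 2) ≤ (1/2)[97 + √(97² + 4·97·17·16)] = (1/2)[97 + √114945] = 218.0177

Kővári–Sós–Turán: let r_1, ..., r_97 be the row sums and z = Σ r_i the total number of 1s. Each pair of columns can share at most one row with both entries 1 (else a 2×2 all-ones block appears), so Σ_i C(r_i, 2) ≤ C(17, 2) = 136. By convexity Σ_i C(r_i, 2) ≥ 97·C(z/97, 2) = z(z − 97)/(2·97), giving z² − 97z − 97·17·16 ≤ 0 and hence z ≤ (1/2)[97 + √(9409 + 4·26384)] = (1/2)[97 + √114945] ≈ (1/2)(97 + 339.0354) = 218.0177.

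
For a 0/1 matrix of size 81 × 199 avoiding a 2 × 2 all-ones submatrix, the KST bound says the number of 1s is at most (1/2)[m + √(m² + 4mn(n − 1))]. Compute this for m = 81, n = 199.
z(81, 199; 2, 2) ≤ (1/2)[81 + √(81² + 4·81·199·198)] = (1/2)[81 + √12772809] = 1827.4533

Kővári–Sós–Turán: let r_1, ..., r_81 be the row sums and z = Σ r_i the total number of 1s. Each pair of columns can share at most one row with both entries 1 (else a 2×2 all-ones block appears), so Σ_i C(r_i, 2) ≤ C(199, 2) = 19701. By convexity Σ_i C(r_i, 2) ≥ 81·C(z/81, 2) = z(z − 81)/(2·81), giving z² − 81z − 81·199·198 ≤ 0 and hence z ≤ (1/2)[81 + √(6561 + 4·3191562)] = (1/2)[81 + √12772809] ≈ (1/2)(81 + 3573.9067) = 1827.4533.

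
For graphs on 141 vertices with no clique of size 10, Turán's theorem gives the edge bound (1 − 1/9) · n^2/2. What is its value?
Turán density bound = (8/9) · 141^2/2 = 8836

Turán's theorem: ex(n, K_{r+1}) is achieved by the complete r-partite Turán graph T(n, r) with parts as balanced as possible, and is at most (1 − 1/r) · n^2/2. For r = 9, n = 141: the density bound is (8/9) · 19881/2 = 8836. The integer-valued extremum is e(T(141, 9)) = 8835, which is strictly less than the density bound 8836 since 9 ∤ 141 (the parts of T(141, 9) cannot all be equal).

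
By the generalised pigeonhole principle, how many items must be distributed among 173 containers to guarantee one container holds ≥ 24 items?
n = (24 − 1)·173 + 1 = 3980

By the generalised pigeonhole principle, to guarantee some box contains ≥ r objects we need more than (r − 1) · k objects total. Threshold: n = (r − 1) · k + 1. With r = 24 and k = 173: n = 23 · 173 + 1 = 3979 + 1 = 3980. For n = 3979 = 23 · 173, we can put exactly 23 objects in every box, avoiding 24 in any single one — so 3980 is tight.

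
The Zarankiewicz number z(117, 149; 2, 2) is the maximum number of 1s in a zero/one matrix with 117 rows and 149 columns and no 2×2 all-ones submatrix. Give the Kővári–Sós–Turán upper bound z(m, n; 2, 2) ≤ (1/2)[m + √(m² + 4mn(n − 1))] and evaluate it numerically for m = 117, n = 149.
z(117, 149; 2, 2) ≤ (1/2)[117 + √(117² + 4·117·149·148)] = (1/2)[117 + √10334025] = 1665.8289

Kővári–Sós–Turán: let r_1, ..., r_117 be the row sums and z = Σ r_i the total number of 1s. Each pair of columns can share at most one row with both entries 1 (else a 2×2 all-ones block appears), so Σ_i C(r_i, 2) ≤ C(149, 2) = 11026. By convexity Σ_i C(r_i, 2) ≥ 117·C(z/117, 2) = z(z − 117)/(2·117), giving z² − 117z − 117·149·148 ≤ 0 and hence z ≤ (1/2)[117 + √(13689 + 4·2580084)] = (1/2)[117 + √10334025] ≈ (1/2)(117 + 3214.6578) = 1665.8289.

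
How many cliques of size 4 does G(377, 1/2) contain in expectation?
E[# K_4] = C(377, 4) · (1/2)^C(4, 2) = 828363250 / 2^6 = 414181625/32 = 12943175.78125

For each 4-subset S of vertices (there are C(377, 4) = 828363250 such S), let X_S = 1 if S induces a K_4 (all C(4, 2) = 6 edges present). Then P(X_S = 1) = (1/2)^6 = 1/64. By linearity of expectation, E[# K_4] = C(377, 4) · (1/2)^6 = 828363250 / 64 = 414181625/32 = 12943175.78125.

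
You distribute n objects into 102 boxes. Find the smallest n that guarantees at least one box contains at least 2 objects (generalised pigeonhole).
n = (2 − 1)·102 + 1 = 103

By the generalised pigeonhole principle, to guarantee some box contains ≥ r objects we need more than (r − 1) · k objects total. Threshold: n = (r − 1) · k + 1. With r = 2 and k = 102: n = 1 · 102 + 1 = 102 + 1 = 103. For n = 102 = 1 · 102, we can put exactly 1 objects in every box, avoiding 2 in any single one — so 103 is tight.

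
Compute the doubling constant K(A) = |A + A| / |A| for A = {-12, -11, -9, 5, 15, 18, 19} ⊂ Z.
K = |A + A| / |A| = 25/7

Enumerate A + A = {a + b : a, b ∈ A}. With |A| = 7, there are |A|^2 = 49 ordered sum pairs; collecting distinct values, A + A = {-24, -23, -22, -21, -20, -18, -7, -6, -4, 3, 4, 6, 7, 8, 9, 10, 20, 23, 24, 30, 33, 34, 36, 37, 38}, so |A + A| = 25. Thus K = 25/7. For comparison, the minimum possible |A + A| over all 7-element sets is 2·7 − 1 = 13 (so min K = 13/7), attained only by arithmetic progressions.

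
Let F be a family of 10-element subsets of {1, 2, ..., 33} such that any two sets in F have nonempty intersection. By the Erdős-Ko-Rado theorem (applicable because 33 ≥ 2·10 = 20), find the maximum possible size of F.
max |F| = C(32, 9) = 28048800

Erdős-Ko-Rado (1961): when n ≥ 2k, max |F| = C(n−1, k−1). The bound is attained by the star {A : i ∈ A} for any fixed i ∈ [n]. Here C(33−1, 10−1) = C(32, 9) = 28048800.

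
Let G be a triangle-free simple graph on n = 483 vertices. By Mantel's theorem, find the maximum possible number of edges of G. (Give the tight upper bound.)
ex(483, K_3) = ⌊483^2/4⌋ = 58322

Mantel (1907): a triangle-free graph on n vertices has at most ⌊n^2/4⌋ edges, with equality for the complete bipartite graph K_{⌊n/2⌋, ⌈n/2⌉}. For n = 483: ⌊483^2/4⌋ = ⌊233289/4⌋ = 58322. The extremal graph is K_{241, 242}, which has 241·242 = 58322 edges.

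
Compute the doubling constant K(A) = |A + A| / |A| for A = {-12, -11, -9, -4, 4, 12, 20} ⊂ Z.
K = |A + A| / |A| = 22/7

Enumerate A + A = {a + b : a, b ∈ A}. With |A| = 7, there are |A|^2 = 49 ordered sum pairs; collecting distinct values, A + A = {-24, -23, -22, -21, -20, -18, -16, -15, -13, -8, -7, -5, 0, 1, 3, 8, 9, 11, 16, 24, 32, 40}, so |A + A| = 22. Thus K = 22/7. For comparison, the minimum possible |A + A| over all 7-element sets is 2·7 − 1 = 13 (so min K = 13/7), attained only by arithmetic progressions.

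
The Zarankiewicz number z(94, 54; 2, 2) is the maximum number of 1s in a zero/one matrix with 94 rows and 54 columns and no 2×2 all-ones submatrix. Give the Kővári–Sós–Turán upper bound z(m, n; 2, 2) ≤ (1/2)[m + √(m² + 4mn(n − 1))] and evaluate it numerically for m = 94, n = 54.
z(94, 54; 2, 2) ≤ (1/2)[94 + √(94² + 4·94·54·53)] = (1/2)[94 + √1084948] = 567.8042

Kővári–Sós–Turán: let r_1, ..., r_94 be the row sums and z = Σ r_i the total number of 1s. Each pair of columns can share at most one row with both entries 1 (else a 2×2 all-ones block appears), so Σ_i C(r_i, 2) ≤ C(54, 2) = 1431. By convexity Σ_i C(r_i, 2) ≥ 94·C(z/94, 2) = z(z − 94)/(2·94), giving z² − 94z − 94·54·53 ≤ 0 and hence z ≤ (1/2)[94 + √(8836 + 4·269028)] = (1/2)[94 + √1084948] ≈ (1/2)(94 + 1041.6084) = 567.8042.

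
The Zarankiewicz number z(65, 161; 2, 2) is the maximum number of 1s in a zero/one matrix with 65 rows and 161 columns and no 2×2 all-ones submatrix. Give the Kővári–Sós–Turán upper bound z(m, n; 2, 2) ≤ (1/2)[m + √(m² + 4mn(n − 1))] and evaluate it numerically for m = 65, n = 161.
z(65, 161; 2, 2) ≤ (1/2)[65 + √(65² + 4·65·161·160)] = (1/2)[65 + √6701825] = 1326.8942

Kővári–Sós–Turán: let r_1, ..., r_65 be the row sums and z = Σ r_i the total number of 1s. Each pair of columns can share at most one row with both entries 1 (else a 2×2 all-ones block appears), so Σ_i C(r_i, 2) ≤ C(161, 2) = 12880. By convexity Σ_i C(r_i, 2) ≥ 65·C(z/65, 2) = z(z − 65)/(2·65), giving z² − 65z − 65·161·160 ≤ 0 and hence z ≤ (1/2)[65 + √(4225 + 4·1674400)] = (1/2)[65 + √6701825] ≈ (1/2)(65 + 2588.7883) = 1326.8942.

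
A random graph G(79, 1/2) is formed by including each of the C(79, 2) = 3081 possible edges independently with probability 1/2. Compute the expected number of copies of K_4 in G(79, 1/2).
E[# K_4] = C(79, 4) · (1/2)^C(4, 2) = 1502501 / 2^6 = 23476.578125

For each 4-subset S of vertices (there are C(79, 4) = 1502501 such S), let X_S = 1 if S induces a K_4 (all C(4, 2) = 6 edges present). Then P(X_S = 1) = (1/2)^6 = 1/64. By linearity of expectation, E[# K_4] = C(79, 4) · (1/2)^6 = 1502501 / 64 = 23476.578125.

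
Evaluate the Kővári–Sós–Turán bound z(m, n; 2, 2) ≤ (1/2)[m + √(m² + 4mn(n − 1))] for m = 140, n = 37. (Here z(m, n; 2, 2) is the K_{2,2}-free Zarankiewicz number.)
z(140, 37; 2, 2) ≤ (1/2)[140 + √(140² + 4·140·37·36)] = (1/2)[140 + √765520] = 507.47

Kővári–Sós–Turán: let r_1, ..., r_140 be the row sums and z = Σ r_i the total number of 1s. Each pair of columns can share at most one row with both entries 1 (else a 2×2 all-ones block appears), so Σ_i C(r_i, 2) ≤ C(37, 2) = 666. By convexity Σ_i C(r_i, 2) ≥ 140·C(z/140, 2) = z(z − 140)/(2·140), giving z² − 140z − 140·37·36 ≤ 0 and hence z ≤ (1/2)[140 + √(19600 + 4·186480)] = (1/2)[140 + √765520] ≈ (1/2)(140 + 874.94) = 507.47.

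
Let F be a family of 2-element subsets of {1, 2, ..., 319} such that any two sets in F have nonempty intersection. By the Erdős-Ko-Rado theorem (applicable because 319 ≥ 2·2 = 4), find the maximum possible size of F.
max |F| = C(318, 1) = 318

Erdős-Ko-Rado (1961): when n ≥ 2k, max |F| = C(n−1, k−1). The bound is attained by the star {A : i ∈ A} for any fixed i ∈ [n]. Here C(319−1, 2−1) = C(318, 1) = 318.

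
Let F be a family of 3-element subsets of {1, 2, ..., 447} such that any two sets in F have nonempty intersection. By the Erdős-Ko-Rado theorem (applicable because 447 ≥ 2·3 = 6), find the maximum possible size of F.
max |F| = C(446, 2) = 99235

Erdős-Ko-Rado (1961): when n ≥ 2k, max |F| = C(n−1, k−1). The bound is attained by the star {A : i ∈ A} for any fixed i ∈ [n]. Here C(447−1, 3−1) = C(446, 2) = 99235.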